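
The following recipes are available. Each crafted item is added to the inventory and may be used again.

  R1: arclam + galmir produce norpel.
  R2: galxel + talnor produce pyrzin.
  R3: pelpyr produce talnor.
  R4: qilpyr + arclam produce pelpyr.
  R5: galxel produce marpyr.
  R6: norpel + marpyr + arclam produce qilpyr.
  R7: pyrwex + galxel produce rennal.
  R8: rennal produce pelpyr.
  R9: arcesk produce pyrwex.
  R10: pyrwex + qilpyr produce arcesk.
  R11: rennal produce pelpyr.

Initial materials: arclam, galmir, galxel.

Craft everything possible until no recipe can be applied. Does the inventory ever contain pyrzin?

Yes

Using R1, arclam and galmir make norpel.
Using R5, galxel makes marpyr.
Using R6, norpel, marpyr, and arclam make qilpyr.
Using R4, qilpyr and arclam make pelpyr.
pelpyr → talnor (R3).
Using R2, galxel and talnor make pyrzin.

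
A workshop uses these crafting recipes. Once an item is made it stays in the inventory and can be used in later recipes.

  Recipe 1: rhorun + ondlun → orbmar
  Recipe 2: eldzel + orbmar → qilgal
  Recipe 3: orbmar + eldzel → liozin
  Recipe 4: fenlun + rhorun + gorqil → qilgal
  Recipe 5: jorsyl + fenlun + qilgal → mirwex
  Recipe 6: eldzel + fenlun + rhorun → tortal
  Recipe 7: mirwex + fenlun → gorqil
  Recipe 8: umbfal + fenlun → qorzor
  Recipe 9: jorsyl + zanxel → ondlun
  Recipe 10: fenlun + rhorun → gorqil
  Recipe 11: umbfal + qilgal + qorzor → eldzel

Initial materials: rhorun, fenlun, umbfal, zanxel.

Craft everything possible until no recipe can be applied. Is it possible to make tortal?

Using Recipe 10, fenlun and rhorun make gorqil.
umbfal + fenlun → qorzor (Recipe 8).
Using Recipe 4, fenlun, rhorun, and gorqil make qilgal.
Using Recipe 11, umbfal, qilgal, and qorzor make eldzel.
eldzel + fenlun + rhorun → tortal (Recipe 6).

Yes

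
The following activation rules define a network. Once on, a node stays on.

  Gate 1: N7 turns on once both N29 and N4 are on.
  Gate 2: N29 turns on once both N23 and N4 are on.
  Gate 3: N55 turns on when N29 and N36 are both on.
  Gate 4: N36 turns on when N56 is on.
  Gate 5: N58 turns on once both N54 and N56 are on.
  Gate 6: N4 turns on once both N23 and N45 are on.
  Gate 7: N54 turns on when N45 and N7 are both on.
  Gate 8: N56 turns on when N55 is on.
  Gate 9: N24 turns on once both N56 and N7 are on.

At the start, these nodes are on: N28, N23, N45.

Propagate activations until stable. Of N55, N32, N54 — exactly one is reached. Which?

N54

Gate 6: N23 and N45 on → N4 on.
Gate 2: N23 and N4 on → N29 on.
N29 and N4 are on, so N7 turns on (Gate 1).
Gate 7: N45 and N7 on → N54 on.
No rule produces N32, and it is not given. N55 would need N29 and N36 (Gate 3), but N36 never turns on.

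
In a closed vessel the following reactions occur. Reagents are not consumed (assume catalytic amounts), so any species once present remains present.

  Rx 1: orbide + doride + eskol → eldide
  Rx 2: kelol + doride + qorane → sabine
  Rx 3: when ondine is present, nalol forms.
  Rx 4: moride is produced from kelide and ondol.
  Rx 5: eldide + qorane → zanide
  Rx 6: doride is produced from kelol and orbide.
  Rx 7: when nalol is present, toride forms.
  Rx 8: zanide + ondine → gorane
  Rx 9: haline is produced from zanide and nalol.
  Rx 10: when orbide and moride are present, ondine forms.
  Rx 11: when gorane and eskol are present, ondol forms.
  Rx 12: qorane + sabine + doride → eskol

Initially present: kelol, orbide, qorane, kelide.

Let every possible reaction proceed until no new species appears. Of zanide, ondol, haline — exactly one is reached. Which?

zanide

kelol and orbide present → doride forms (Rx 6).
kelol, doride, and qorane present → sabine forms (Rx 2).
qorane, sabine, and doride present → eskol forms (Rx 12).
orbide, doride, and eskol present → eldide forms (Rx 1).
eldide and qorane present → zanide forms (Rx 5).
haline would need zanide and nalol (Rx 9), but nalol never forms. ondol would need gorane and eskol (Rx 11), but gorane never forms.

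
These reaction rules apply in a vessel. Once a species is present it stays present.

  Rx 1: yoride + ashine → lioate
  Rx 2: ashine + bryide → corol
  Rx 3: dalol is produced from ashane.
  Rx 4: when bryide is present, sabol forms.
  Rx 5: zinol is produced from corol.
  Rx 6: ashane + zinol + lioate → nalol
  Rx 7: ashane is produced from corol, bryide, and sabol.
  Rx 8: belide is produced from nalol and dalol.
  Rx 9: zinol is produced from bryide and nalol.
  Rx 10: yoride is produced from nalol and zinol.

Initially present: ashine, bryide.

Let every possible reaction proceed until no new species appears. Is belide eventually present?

belide would need nalol and dalol (Rx 8), but nalol never forms.

No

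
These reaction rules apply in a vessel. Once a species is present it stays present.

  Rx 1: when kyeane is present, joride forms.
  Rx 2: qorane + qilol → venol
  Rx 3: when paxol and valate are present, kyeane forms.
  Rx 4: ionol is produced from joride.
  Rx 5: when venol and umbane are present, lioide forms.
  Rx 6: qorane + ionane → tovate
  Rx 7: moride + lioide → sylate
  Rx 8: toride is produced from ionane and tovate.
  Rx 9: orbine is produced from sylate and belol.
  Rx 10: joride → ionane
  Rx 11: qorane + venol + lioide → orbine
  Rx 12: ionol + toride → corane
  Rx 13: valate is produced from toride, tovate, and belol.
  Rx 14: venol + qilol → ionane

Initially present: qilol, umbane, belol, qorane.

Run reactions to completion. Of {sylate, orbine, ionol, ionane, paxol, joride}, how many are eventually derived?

2

qorane and qilol present → venol forms (Rx 2).
venol and umbane present → lioide forms (Rx 5).
venol and qilol present → ionane forms (Rx 14).
qorane, venol, and lioide present → orbine forms (Rx 11).
sylate would need moride and lioide (Rx 7), but moride never forms.
orbine: reached.
ionol would need joride (Rx 4), but joride never forms.
ionane: reached.
No rule produces paxol, and it is not given.
joride would need kyeane (Rx 1), but kyeane never forms.
Reached: orbine and ionane — 2 of the 6.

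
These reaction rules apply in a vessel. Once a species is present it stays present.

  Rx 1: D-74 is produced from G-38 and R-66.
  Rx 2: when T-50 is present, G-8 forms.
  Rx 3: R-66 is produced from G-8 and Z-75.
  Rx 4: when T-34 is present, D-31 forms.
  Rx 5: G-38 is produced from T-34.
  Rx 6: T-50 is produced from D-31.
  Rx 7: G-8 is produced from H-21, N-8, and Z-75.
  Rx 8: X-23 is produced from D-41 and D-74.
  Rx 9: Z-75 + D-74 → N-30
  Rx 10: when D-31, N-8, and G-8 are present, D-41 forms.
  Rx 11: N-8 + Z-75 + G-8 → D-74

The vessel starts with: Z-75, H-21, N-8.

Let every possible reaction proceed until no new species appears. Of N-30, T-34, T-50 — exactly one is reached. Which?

N-30

H-21, N-8, and Z-75 present → G-8 forms (Rx 7).
N-8, Z-75, and G-8 present → D-74 forms (Rx 11).
Z-75 and D-74 present → N-30 forms (Rx 9).
T-50 would need D-31 (Rx 6), but D-31 never forms. No rule produces T-34, and it is not given.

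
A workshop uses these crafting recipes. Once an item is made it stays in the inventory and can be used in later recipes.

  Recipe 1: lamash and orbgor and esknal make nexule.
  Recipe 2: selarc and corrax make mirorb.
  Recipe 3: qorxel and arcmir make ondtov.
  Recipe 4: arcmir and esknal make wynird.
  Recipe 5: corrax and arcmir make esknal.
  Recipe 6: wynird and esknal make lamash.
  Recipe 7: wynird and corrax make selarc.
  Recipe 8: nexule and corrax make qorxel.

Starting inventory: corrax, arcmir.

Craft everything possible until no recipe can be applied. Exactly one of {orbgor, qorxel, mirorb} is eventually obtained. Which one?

mirorb

Using Recipe 5, corrax and arcmir make esknal.
arcmir and esknal → wynird (Recipe 4).
Using Recipe 7, wynird and corrax make selarc.
selarc and corrax → mirorb (Recipe 2).
qorxel would need nexule and corrax (Recipe 8), but nexule is never obtained. No rule produces orbgor, and it is not given.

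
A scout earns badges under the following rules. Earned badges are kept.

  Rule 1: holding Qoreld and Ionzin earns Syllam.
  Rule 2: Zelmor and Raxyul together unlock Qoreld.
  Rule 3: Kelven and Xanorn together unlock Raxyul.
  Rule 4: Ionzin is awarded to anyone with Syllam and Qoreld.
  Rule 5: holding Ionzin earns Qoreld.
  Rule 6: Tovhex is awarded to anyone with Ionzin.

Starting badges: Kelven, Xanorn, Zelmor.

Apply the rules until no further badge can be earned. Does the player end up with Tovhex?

Tovhex would need Ionzin (Rule 6), but Ionzin is never earned.

No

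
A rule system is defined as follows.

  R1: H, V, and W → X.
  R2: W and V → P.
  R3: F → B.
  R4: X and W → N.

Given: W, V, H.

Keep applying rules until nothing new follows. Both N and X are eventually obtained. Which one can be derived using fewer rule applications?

X

X: H, V, and W hold, so X follows (R1). [1 rule application]
N: H, V, and W hold, so X follows (R1). X and W hold, so N follows (R4). [2 rule applications]
X needs fewer.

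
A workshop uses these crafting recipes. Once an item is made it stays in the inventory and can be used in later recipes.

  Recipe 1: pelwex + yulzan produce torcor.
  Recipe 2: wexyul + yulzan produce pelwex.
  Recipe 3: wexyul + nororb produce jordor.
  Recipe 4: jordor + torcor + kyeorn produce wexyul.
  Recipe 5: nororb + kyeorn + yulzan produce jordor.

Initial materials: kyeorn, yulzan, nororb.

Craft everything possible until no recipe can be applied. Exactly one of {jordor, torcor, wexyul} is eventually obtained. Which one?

Using Recipe 5, nororb, kyeorn, and yulzan make jordor.
torcor would need pelwex and yulzan (Recipe 1), but pelwex is never obtained. wexyul would need jordor, torcor, and kyeorn (Recipe 4), but torcor is never obtained.

jordor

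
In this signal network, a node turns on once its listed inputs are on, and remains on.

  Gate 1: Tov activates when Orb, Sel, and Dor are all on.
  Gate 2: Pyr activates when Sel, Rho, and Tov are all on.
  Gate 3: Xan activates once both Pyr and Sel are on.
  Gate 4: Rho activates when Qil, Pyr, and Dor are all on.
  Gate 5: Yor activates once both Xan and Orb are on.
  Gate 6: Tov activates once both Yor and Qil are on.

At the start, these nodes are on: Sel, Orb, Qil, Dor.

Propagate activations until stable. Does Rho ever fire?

Rho would need Qil, Pyr, and Dor (Gate 4), but Pyr never turns on.

No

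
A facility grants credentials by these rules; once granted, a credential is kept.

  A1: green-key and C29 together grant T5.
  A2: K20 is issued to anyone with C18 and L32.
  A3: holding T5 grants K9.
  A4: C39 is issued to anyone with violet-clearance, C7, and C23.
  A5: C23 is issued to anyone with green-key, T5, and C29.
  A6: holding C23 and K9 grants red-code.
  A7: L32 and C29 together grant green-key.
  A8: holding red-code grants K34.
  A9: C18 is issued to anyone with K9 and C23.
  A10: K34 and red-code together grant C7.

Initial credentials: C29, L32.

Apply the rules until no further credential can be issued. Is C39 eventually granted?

C39 would need violet-clearance, C7, and C23 (A4), but violet-clearance is never granted.

No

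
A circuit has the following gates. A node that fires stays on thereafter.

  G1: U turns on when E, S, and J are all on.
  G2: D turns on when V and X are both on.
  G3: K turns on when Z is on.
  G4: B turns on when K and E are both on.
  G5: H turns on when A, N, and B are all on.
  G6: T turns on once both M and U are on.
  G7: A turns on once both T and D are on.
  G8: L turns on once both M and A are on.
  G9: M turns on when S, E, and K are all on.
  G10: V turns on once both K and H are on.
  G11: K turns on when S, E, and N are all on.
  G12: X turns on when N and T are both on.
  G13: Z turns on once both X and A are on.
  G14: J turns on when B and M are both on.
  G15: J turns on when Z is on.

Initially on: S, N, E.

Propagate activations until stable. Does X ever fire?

Yes

G11: S, E, and N on → K on.
G4: K and E on → B on.
G9: S, E, and K on → M on.
B and M are on, so J turns on (G14).
E, S, and J are on, so U turns on (G1).
G6: M and U on → T on.
N and T are on, so X turns on (G12).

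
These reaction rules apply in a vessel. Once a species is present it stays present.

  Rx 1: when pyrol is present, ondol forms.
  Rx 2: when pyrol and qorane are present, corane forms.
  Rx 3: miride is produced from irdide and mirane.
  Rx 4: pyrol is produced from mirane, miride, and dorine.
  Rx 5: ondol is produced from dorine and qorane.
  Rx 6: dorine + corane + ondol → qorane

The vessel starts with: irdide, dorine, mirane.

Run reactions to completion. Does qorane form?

qorane would need dorine, corane, and ondol (Rx 6), but corane never forms.

No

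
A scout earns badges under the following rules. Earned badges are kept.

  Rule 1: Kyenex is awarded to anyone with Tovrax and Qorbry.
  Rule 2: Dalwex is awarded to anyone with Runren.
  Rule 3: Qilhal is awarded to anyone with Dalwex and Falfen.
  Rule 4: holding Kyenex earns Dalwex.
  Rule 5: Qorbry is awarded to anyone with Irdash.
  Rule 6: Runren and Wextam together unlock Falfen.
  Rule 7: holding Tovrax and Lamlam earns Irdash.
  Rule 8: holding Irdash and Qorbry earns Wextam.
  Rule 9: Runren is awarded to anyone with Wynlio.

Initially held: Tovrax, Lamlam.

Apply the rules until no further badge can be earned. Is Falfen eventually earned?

No

Falfen would need Runren and Wextam (Rule 6), but Runren is never earned.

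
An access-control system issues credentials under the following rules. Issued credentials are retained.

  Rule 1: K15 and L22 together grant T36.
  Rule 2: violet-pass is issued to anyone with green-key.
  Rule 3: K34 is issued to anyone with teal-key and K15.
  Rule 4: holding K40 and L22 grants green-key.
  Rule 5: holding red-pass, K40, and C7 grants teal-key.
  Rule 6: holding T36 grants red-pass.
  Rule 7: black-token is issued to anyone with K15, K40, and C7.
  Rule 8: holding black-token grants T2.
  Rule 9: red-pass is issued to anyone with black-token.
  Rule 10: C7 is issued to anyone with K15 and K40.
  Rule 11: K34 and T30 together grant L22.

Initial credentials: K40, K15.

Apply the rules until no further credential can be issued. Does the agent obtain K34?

Yes

Holding K15 and K40 grants C7 (Rule 10).
Holding K15, K40, and C7 grants black-token (Rule 7).
Holding black-token grants red-pass (Rule 9).
Holding red-pass, K40, and C7 grants teal-key (Rule 5).
Holding teal-key and K15 grants K34 (Rule 3).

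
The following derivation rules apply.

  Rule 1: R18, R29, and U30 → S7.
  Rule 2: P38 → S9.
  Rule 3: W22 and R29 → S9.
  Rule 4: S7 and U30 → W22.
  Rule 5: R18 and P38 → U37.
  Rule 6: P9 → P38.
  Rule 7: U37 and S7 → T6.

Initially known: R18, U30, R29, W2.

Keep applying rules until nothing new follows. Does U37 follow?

U37 would need R18 and P38 (Rule 5), but P38 is never established.

No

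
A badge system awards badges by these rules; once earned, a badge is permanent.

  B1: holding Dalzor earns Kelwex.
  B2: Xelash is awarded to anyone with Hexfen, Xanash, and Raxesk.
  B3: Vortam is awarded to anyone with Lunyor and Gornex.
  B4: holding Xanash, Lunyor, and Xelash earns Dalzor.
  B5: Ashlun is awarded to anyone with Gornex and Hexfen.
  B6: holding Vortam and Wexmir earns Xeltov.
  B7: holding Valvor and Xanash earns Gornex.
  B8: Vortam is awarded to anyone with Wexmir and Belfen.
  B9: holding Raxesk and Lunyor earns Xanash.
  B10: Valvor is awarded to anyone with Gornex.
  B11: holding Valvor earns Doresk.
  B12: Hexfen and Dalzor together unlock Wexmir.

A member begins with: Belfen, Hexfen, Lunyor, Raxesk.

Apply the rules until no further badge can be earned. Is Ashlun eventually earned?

No

Ashlun would need Gornex and Hexfen (B5), but Gornex is never earned.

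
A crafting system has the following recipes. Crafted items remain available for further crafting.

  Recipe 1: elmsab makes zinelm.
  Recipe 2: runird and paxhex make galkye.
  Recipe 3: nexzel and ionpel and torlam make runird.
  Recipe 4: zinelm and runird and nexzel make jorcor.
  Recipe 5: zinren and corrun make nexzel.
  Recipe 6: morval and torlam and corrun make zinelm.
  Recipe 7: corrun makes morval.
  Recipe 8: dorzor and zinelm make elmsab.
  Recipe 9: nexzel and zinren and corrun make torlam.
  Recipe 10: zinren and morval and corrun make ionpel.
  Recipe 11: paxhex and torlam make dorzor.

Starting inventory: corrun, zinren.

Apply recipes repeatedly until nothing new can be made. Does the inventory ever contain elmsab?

elmsab would need dorzor and zinelm (Recipe 8), but dorzor is never obtained.

No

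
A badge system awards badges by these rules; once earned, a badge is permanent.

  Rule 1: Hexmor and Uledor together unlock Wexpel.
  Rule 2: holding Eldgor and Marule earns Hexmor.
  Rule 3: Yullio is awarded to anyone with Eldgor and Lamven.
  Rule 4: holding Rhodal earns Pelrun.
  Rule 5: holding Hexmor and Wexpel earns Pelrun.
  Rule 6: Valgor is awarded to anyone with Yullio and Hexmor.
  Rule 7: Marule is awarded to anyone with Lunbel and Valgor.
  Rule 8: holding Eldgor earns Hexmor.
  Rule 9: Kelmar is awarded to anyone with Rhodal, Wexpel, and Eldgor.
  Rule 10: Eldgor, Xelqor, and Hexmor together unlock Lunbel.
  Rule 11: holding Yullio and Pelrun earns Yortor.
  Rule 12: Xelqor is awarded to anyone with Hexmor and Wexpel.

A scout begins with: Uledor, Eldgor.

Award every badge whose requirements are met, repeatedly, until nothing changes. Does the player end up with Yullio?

Yullio would need Eldgor and Lamven (Rule 3), but Lamven is never earned.

No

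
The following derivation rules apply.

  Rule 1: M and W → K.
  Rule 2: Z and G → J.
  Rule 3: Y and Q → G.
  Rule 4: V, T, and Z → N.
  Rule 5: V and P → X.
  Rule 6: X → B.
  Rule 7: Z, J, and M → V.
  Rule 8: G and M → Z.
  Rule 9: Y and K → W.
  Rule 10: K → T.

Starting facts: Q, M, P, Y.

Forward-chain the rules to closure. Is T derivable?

No

T would need K (Rule 10), but K is never established.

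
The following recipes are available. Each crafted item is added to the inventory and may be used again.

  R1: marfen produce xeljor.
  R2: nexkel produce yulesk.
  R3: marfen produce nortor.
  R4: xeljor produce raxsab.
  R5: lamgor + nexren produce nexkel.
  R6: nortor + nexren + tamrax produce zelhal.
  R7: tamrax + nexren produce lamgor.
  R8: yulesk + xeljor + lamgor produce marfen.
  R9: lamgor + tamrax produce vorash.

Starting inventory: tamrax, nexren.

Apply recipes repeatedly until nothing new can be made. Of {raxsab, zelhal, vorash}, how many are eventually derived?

Using R7, tamrax and nexren make lamgor.
lamgor + tamrax → vorash (R9).
raxsab would need xeljor (R4), but xeljor is never obtained.
zelhal would need nortor, nexren, and tamrax (R6), but nortor is never obtained.
vorash: reached.
Reached: vorash — 1 of the 3.

1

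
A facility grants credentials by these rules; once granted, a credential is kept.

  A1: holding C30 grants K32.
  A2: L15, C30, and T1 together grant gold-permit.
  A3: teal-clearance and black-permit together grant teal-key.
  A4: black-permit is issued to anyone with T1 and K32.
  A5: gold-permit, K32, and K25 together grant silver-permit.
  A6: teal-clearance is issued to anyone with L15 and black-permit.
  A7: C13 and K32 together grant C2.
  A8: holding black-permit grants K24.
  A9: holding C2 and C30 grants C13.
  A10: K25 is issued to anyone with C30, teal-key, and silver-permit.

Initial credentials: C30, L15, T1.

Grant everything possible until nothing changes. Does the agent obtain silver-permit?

No

silver-permit would need gold-permit, K32, and K25 (A5), but K25 is never granted.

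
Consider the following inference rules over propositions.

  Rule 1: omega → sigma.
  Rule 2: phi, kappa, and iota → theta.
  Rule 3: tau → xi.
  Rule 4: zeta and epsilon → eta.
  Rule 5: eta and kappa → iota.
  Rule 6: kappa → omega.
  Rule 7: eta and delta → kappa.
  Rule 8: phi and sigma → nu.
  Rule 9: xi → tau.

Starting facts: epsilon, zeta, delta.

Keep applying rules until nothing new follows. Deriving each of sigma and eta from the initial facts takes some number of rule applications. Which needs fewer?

eta

eta: From zeta and epsilon, Rule 4 gives eta. [1 rule application]
sigma: zeta and epsilon hold, so eta follows (Rule 4). From eta and delta, Rule 7 gives kappa. From kappa, Rule 6 gives omega. From omega, Rule 1 gives sigma. [4 rule applications]
eta needs fewer.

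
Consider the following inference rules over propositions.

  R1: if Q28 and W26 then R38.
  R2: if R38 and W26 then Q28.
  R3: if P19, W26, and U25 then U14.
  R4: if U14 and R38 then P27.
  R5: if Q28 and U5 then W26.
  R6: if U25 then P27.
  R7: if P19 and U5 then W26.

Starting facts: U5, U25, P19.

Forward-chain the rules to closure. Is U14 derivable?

Yes

P19 and U5 hold, so W26 follows (R7).
From P19, W26, and U25, R3 gives U14.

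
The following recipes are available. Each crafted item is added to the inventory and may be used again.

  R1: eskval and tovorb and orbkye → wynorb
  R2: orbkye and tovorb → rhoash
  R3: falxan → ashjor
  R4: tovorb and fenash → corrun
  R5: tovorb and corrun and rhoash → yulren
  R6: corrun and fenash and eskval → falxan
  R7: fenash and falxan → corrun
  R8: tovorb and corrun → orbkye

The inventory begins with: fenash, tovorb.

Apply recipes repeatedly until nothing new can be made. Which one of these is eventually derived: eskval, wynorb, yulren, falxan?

yulren

tovorb and fenash → corrun (R4).
Using R8, tovorb and corrun make orbkye.
Using R2, orbkye and tovorb make rhoash.
Using R5, tovorb, corrun, and rhoash make yulren.
No rule produces eskval, and it is not given. falxan would need corrun, fenash, and eskval (R6), but eskval is never obtained. wynorb would need eskval, tovorb, and orbkye (R1), but eskval is never obtained.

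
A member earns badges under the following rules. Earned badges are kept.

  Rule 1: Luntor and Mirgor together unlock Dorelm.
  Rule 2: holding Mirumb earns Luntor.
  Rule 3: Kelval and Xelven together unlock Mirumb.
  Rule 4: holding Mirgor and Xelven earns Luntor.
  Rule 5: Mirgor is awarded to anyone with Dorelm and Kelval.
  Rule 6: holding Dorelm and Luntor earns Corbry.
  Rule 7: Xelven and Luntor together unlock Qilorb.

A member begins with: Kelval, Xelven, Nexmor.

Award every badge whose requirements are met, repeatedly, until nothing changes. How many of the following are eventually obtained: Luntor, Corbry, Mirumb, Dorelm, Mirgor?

2

With Kelval and Xelven, Mirumb is earned (Rule 3).
With Mirumb, Luntor is earned (Rule 2).
Luntor: reached.
Corbry would need Dorelm and Luntor (Rule 6), but Dorelm is never earned.
Mirumb: reached.
Dorelm would need Luntor and Mirgor (Rule 1), but Mirgor is never earned.
Mirgor would need Dorelm and Kelval (Rule 5), but Dorelm is never earned.
Reached: Luntor and Mirumb — 2 of the 5.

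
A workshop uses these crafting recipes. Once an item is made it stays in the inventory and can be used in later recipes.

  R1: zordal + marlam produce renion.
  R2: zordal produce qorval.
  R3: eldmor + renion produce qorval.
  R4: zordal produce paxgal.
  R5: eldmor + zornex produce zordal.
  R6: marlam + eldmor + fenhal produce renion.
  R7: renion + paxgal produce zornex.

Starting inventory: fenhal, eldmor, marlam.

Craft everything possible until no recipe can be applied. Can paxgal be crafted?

No

paxgal would need zordal (R4), but zordal is never obtained.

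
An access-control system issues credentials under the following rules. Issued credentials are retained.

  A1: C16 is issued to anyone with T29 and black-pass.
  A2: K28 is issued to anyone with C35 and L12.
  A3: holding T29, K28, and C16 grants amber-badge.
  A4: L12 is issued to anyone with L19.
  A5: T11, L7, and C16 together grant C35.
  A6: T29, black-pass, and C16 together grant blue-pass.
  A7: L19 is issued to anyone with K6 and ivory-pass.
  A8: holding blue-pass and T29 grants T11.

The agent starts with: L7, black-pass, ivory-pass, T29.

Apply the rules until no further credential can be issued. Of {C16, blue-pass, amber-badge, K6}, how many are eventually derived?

2

Holding T29 and black-pass grants C16 (A1).
Holding T29, black-pass, and C16 grants blue-pass (A6).
C16: reached.
blue-pass: reached.
amber-badge would need T29, K28, and C16 (A3), but K28 is never granted.
No rule produces K6, and it is not given.
Reached: C16 and blue-pass — 2 of the 4.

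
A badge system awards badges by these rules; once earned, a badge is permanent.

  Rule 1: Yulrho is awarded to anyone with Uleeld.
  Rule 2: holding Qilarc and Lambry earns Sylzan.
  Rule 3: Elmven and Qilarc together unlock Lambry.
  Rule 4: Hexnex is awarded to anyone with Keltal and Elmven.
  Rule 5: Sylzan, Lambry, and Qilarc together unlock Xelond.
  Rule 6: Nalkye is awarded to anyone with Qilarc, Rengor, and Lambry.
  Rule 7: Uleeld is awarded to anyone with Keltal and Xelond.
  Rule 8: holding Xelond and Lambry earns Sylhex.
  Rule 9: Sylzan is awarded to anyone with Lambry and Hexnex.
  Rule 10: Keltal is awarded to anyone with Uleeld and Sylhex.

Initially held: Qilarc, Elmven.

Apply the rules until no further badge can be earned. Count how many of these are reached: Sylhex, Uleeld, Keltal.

With Elmven and Qilarc, Lambry is earned (Rule 3).
With Qilarc and Lambry, Sylzan is earned (Rule 2).
With Sylzan, Lambry, and Qilarc, Xelond is earned (Rule 5).
With Xelond and Lambry, Sylhex is earned (Rule 8).
Sylhex: reached.
Uleeld would need Keltal and Xelond (Rule 7), but Keltal is never earned.
Keltal would need Uleeld and Sylhex (Rule 10), but Uleeld is never earned.
Reached: Sylhex — 1 of the 3.

1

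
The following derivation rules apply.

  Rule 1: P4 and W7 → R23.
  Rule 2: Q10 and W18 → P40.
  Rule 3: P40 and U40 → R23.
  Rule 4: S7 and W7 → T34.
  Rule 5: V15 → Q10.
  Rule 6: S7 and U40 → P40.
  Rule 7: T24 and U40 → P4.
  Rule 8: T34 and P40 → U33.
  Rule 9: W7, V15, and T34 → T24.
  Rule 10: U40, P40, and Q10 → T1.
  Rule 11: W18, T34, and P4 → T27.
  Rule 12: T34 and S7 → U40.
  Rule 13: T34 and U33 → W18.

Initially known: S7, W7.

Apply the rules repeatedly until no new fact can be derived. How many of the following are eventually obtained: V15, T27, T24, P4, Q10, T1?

0

No rule produces V15, and it is not given.
T27 would need W18, T34, and P4 (Rule 11), but P4 is never established.
T24 would need W7, V15, and T34 (Rule 9), but V15 is never established.
P4 would need T24 and U40 (Rule 7), but T24 is never established.
Q10 would need V15 (Rule 5), but V15 is never established.
T1 would need U40, P40, and Q10 (Rule 10), but Q10 is never established.
None of the 6 are reached.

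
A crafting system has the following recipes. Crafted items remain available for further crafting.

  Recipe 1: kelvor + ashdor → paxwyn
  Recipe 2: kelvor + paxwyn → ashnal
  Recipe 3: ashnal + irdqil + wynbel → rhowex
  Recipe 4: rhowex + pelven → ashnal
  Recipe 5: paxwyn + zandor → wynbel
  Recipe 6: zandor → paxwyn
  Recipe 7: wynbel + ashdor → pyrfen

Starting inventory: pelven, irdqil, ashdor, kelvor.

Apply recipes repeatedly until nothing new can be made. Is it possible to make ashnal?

Using Recipe 1, kelvor and ashdor make paxwyn.
Using Recipe 2, kelvor and paxwyn make ashnal.

Yes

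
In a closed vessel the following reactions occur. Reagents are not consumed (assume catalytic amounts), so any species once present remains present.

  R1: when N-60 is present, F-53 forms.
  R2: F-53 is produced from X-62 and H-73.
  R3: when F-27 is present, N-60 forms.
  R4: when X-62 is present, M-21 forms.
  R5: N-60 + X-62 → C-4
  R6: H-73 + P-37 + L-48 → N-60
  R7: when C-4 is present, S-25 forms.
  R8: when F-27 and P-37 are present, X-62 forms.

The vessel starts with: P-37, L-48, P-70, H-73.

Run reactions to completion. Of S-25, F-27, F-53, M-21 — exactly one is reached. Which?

F-53

H-73, P-37, and L-48 present → N-60 forms (R6).
N-60 present → F-53 forms (R1).
No rule produces F-27, and it is not given. S-25 would need C-4 (R7), but C-4 never forms. M-21 would need X-62 (R4), but X-62 never forms.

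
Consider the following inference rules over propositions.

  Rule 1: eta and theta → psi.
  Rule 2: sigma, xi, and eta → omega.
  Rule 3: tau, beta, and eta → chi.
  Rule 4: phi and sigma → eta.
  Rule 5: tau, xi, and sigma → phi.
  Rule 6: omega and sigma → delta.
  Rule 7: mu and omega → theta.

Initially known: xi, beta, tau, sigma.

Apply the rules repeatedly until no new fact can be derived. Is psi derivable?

psi would need eta and theta (Rule 1), but theta is never established.

No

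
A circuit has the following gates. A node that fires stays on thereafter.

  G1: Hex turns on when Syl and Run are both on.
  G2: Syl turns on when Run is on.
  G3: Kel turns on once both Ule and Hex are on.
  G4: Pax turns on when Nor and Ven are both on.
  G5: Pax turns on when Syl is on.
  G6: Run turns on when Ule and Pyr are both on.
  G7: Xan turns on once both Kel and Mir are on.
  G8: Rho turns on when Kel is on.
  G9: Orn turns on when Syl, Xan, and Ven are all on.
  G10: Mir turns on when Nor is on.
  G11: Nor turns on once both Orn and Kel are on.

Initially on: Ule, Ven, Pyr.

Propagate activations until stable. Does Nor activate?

No

Nor would need Orn and Kel (G11), but Orn never turns on.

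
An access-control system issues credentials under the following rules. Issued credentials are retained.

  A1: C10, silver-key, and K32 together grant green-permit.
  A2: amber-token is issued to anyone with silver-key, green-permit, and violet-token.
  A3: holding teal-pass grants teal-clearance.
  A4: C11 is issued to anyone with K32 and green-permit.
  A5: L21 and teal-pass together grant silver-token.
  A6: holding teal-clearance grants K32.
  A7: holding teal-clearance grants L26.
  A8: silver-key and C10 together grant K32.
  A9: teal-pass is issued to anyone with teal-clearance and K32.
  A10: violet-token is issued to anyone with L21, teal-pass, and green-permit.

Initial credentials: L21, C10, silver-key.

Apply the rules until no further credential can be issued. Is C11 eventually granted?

Yes

Holding silver-key and C10 grants K32 (A8).
Holding C10, silver-key, and K32 grants green-permit (A1).
Holding K32 and green-permit grants C11 (A4).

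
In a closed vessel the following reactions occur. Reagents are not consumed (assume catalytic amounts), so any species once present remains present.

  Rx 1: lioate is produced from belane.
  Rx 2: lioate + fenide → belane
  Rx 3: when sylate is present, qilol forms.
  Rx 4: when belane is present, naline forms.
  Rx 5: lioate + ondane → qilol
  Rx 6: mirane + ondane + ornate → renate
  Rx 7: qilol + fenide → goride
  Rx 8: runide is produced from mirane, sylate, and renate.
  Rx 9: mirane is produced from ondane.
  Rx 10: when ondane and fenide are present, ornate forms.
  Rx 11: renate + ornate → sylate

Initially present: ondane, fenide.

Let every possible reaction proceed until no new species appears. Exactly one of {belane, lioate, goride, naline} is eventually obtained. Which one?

ondane and fenide present → ornate forms (Rx 10).
ondane present → mirane forms (Rx 9).
mirane, ondane, and ornate present → renate forms (Rx 6).
renate and ornate present → sylate forms (Rx 11).
sylate present → qilol forms (Rx 3).
qilol and fenide present → goride forms (Rx 7).
naline would need belane (Rx 4), but belane never forms. lioate would need belane (Rx 1), but belane never forms. belane would need lioate and fenide (Rx 2), but lioate never forms.

goride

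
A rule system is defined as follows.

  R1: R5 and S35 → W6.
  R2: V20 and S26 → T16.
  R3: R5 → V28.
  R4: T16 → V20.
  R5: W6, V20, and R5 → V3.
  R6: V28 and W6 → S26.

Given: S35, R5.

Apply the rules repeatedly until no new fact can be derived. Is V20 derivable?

V20 would need T16 (R4), but T16 is never established.

No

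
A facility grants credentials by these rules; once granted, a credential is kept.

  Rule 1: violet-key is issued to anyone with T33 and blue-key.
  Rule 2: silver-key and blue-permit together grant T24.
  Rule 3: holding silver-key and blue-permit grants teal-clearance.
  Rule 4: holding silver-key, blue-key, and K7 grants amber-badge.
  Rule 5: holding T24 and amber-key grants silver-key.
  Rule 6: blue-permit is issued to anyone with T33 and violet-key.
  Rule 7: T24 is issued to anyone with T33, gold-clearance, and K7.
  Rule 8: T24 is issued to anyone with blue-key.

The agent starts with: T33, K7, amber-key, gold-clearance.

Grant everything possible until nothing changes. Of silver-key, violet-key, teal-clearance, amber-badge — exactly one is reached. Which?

silver-key

Holding T33, gold-clearance, and K7 grants T24 (Rule 7).
Holding T24 and amber-key grants silver-key (Rule 5).
teal-clearance would need silver-key and blue-permit (Rule 3), but blue-permit is never granted. amber-badge would need silver-key, blue-key, and K7 (Rule 4), but blue-key is never granted. violet-key would need T33 and blue-key (Rule 1), but blue-key is never granted.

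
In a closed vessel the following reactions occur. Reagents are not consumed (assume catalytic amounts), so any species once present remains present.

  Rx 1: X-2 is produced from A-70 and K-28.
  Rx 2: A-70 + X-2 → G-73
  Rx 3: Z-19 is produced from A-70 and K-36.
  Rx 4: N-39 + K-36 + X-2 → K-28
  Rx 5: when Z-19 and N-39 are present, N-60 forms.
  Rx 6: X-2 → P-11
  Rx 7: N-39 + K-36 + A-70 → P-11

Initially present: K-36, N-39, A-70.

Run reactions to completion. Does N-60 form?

A-70 and K-36 present → Z-19 forms (Rx 3).
Z-19 and N-39 present → N-60 forms (Rx 5).

Yes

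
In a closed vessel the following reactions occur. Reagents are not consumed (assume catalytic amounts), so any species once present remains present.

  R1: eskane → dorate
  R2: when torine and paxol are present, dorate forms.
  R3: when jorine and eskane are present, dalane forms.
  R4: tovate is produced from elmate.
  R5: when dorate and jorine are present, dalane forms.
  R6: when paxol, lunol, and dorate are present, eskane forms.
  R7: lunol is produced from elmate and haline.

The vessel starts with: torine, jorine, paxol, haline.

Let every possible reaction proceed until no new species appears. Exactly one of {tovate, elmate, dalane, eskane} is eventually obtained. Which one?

dalane

torine and paxol present → dorate forms (R2).
dorate and jorine present → dalane forms (R5).
tovate would need elmate (R4), but elmate never forms. No rule produces elmate, and it is not given. eskane would need paxol, lunol, and dorate (R6), but lunol never forms.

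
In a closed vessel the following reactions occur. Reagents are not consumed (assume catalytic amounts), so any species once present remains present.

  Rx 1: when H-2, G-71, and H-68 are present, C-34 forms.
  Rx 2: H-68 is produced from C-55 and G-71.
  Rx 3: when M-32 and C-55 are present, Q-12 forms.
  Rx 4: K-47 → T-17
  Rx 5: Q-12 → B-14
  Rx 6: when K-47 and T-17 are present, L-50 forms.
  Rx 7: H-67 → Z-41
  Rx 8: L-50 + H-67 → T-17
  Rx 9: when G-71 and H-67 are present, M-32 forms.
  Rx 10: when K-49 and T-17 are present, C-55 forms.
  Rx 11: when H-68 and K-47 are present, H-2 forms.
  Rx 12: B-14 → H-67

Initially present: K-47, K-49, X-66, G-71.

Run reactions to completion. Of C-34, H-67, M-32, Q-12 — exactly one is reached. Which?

C-34

K-47 present → T-17 forms (Rx 4).
K-49 and T-17 present → C-55 forms (Rx 10).
C-55 and G-71 present → H-68 forms (Rx 2).
H-68 and K-47 present → H-2 forms (Rx 11).
H-2, G-71, and H-68 present → C-34 forms (Rx 1).
M-32 would need G-71 and H-67 (Rx 9), but H-67 never forms. H-67 would need B-14 (Rx 12), but B-14 never forms. Q-12 would need M-32 and C-55 (Rx 3), but M-32 never forms.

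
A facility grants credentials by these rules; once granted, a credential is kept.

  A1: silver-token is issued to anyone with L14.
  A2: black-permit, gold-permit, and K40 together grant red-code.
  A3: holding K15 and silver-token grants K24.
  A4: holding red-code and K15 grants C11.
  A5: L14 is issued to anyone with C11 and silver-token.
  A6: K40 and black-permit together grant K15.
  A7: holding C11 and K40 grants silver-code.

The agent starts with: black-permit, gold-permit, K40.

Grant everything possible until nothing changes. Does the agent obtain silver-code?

Holding black-permit, gold-permit, and K40 grants red-code (A2).
Holding K40 and black-permit grants K15 (A6).
Holding red-code and K15 grants C11 (A4).
Holding C11 and K40 grants silver-code (A7).

Yes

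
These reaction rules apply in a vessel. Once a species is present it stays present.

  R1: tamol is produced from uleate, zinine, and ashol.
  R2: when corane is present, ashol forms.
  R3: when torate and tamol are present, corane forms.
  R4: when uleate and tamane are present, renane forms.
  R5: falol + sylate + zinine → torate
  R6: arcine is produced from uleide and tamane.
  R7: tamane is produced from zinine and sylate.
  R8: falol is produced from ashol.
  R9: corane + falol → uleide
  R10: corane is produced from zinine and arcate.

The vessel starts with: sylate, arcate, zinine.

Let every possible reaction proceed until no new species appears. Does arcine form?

Yes

zinine and arcate present → corane forms (R10).
zinine and sylate present → tamane forms (R7).
corane present → ashol forms (R2).
ashol present → falol forms (R8).
corane and falol present → uleide forms (R9).
uleide and tamane present → arcine forms (R6).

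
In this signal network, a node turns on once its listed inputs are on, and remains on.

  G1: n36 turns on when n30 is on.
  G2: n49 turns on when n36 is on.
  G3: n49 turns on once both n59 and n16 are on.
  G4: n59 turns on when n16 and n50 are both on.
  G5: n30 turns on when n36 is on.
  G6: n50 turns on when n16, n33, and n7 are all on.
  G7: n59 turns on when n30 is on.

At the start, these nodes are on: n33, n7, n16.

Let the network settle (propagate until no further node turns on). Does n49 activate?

G6: n16, n33, and n7 on → n50 on.
n16 and n50 are on, so n59 turns on (G4).
n59 and n16 are on, so n49 turns on (G3).

Yes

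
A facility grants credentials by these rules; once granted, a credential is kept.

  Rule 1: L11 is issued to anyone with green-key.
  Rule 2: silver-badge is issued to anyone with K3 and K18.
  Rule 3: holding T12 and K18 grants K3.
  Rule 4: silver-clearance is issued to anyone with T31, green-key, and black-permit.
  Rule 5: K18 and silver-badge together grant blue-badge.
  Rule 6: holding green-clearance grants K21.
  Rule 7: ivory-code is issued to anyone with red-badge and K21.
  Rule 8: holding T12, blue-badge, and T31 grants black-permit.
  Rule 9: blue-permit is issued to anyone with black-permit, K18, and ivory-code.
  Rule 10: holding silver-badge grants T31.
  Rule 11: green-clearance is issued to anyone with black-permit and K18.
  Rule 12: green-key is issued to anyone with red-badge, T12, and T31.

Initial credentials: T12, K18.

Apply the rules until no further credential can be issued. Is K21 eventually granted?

Yes

Holding T12 and K18 grants K3 (Rule 3).
Holding K3 and K18 grants silver-badge (Rule 2).
Holding silver-badge grants T31 (Rule 10).
Holding K18 and silver-badge grants blue-badge (Rule 5).
Holding T12, blue-badge, and T31 grants black-permit (Rule 8).
Holding black-permit and K18 grants green-clearance (Rule 11).
Holding green-clearance grants K21 (Rule 6).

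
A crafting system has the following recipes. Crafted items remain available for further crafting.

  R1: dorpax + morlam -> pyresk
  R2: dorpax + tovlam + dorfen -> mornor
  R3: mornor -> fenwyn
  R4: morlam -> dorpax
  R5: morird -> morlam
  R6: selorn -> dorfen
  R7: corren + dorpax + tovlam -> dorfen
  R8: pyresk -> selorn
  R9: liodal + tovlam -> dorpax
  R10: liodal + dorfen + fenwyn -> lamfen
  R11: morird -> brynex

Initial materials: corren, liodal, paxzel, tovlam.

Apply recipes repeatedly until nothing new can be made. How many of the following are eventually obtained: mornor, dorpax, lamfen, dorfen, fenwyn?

5

Using R9, liodal and tovlam make dorpax.
Using R7, corren, dorpax, and tovlam make dorfen.
dorpax + tovlam + dorfen -> mornor (R2).
mornor -> fenwyn (R3).
Using R10, liodal, dorfen, and fenwyn make lamfen.
mornor: reached.
dorpax: reached.
lamfen: reached.
dorfen: reached.
fenwyn: reached.
All 5 are reached.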